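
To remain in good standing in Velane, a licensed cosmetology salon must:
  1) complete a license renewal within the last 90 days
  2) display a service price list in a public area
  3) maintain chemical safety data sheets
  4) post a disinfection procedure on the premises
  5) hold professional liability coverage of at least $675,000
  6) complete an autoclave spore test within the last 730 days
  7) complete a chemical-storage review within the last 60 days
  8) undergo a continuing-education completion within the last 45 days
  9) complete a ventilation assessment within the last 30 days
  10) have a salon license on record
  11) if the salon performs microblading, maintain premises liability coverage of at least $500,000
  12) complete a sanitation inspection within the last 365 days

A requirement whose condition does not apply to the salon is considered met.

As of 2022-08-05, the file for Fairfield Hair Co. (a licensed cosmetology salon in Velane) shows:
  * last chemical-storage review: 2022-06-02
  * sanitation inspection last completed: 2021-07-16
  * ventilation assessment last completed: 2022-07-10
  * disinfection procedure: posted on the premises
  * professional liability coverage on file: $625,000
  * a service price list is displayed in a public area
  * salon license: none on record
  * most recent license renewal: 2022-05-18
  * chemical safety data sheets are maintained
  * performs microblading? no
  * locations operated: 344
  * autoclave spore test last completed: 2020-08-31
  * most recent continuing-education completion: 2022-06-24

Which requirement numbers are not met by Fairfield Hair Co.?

5, 7, 10, 12

1. license renewal 79 days ago vs limit 90 → met
2. service price list present → met
3. chemical safety data sheets present → met
4. disinfection procedure present → met
5. professional liability coverage $625,000 < $675,000 → not met
6. autoclave spore test 704 days ago vs limit 730 → met
7. chemical-storage review 64 days ago vs limit 60 → not met
8. continuing-education completion 42 days ago vs limit 45 → met
9. ventilation assessment 26 days ago vs limit 30 → met
10. salon license absent → not met
11. condition 'performs microblading' does not hold → requirement n/a → met
12. sanitation inspection 385 days ago vs limit 365 → not met
Not met: 5, 7, 10, 12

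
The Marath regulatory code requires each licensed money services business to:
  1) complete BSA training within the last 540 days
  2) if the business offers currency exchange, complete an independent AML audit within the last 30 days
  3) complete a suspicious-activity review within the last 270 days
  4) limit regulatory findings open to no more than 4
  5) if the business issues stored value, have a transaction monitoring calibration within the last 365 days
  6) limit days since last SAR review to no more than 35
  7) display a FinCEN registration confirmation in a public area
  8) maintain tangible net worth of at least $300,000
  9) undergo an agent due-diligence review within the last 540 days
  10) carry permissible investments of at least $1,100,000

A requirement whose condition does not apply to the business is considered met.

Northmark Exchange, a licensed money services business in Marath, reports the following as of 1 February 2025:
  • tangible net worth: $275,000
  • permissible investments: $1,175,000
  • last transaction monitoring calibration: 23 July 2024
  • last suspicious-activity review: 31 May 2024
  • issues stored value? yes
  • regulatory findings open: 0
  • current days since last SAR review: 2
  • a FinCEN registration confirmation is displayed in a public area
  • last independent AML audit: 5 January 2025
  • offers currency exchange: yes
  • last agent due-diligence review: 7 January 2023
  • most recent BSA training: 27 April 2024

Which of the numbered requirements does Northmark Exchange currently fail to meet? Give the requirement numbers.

1. BSA training 280 days ago vs limit 540 → met
2. condition 'offers currency exchange' holds; independent AML audit 27 days ago vs limit 30 → met
3. suspicious-activity review 246 days ago vs limit 270 → met
4. regulatory findings open 0 ≤ 4 → met
5. condition 'issues stored value' holds; transaction monitoring calibration 193 days ago vs limit 365 → met
6. days since last SAR review 2 ≤ 35 → met
7. FinCEN registration confirmation present → met
8. tangible net worth $275,000 < $300,000 → not met
9. agent due-diligence review 756 days ago vs limit 540 → not met
10. permissible investments $1,175,000 ≥ $1,100,000 → met
Not met: 8, 9

8, 9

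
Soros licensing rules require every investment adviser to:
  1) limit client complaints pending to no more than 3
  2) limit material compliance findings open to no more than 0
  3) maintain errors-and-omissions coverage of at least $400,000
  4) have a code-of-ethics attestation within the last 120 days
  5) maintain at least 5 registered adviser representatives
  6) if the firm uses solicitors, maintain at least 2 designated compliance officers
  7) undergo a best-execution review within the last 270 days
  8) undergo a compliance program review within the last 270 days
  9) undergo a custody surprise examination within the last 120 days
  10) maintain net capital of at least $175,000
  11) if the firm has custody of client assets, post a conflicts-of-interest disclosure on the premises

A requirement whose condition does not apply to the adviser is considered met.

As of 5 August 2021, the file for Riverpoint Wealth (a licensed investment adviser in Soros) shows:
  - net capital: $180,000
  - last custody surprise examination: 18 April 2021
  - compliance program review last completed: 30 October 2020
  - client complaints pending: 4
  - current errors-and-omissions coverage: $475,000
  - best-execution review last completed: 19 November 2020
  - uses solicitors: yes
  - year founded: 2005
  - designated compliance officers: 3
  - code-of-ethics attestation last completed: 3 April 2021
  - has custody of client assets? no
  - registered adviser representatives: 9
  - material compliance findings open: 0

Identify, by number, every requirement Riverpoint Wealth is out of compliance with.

1. client complaints pending 4 > 3 → not met
2. material compliance findings open 0 ≤ 0 → met
3. errors-and-omissions coverage $475,000 ≥ $400,000 → met
4. code-of-ethics attestation 124 days ago vs limit 120 → not met
5. registered adviser representatives 9 ≥ 5 → met
6. condition 'uses solicitors' holds; designated compliance officers 3 ≥ 2 → met
7. best-execution review 259 days ago vs limit 270 → met
8. compliance program review 279 days ago vs limit 270 → not met
9. custody surprise examination 109 days ago vs limit 120 → met
10. net capital $180,000 ≥ $175,000 → met
11. condition 'has custody of client assets' does not hold → requirement n/a → met
Not met: 1, 4, 8

1, 4, 8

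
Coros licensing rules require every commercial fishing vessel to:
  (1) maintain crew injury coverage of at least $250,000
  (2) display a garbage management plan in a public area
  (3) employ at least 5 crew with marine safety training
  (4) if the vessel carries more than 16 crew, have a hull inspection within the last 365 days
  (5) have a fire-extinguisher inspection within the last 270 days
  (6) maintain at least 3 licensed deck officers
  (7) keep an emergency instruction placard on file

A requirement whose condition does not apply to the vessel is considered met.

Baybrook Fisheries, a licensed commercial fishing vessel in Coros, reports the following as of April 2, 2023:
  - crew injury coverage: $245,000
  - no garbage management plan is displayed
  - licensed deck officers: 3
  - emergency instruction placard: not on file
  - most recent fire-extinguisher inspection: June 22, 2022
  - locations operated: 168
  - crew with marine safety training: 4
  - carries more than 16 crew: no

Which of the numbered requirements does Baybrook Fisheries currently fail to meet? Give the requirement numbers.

1. crew injury coverage $245,000 < $250,000 → not met
2. garbage management plan absent → not met
3. crew with marine safety training 4 < 5 → not met
4. condition 'carries more than 16 crew' does not hold → requirement n/a → met
5. fire-extinguisher inspection 284 days ago vs limit 270 → not met
6. licensed deck officers 3 ≥ 3 → met
7. emergency instruction placard absent → not met
Not met: 1, 2, 3, 5, 7

1, 2, 3, 5, 7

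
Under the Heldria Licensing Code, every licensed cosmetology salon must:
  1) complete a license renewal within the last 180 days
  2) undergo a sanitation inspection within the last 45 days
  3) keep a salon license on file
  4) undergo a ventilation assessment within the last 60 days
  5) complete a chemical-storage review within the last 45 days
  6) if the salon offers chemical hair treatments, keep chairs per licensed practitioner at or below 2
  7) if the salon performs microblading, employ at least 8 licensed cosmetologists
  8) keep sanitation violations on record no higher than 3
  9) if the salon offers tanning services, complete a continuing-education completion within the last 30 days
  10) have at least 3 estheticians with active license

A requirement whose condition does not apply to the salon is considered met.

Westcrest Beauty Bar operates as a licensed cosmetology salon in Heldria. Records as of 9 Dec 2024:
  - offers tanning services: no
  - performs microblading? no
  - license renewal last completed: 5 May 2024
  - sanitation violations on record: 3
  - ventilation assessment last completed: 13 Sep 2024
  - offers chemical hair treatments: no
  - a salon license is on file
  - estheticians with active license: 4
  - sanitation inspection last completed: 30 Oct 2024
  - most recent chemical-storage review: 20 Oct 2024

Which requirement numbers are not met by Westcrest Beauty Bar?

1. license renewal 218 days ago vs limit 180 → not met
2. sanitation inspection 40 days ago vs limit 45 → met
3. salon license present → met
4. ventilation assessment 87 days ago vs limit 60 → not met
5. chemical-storage review 50 days ago vs limit 45 → not met
6. condition 'offers chemical hair treatments' does not hold → requirement n/a → met
7. condition 'performs microblading' does not hold → requirement n/a → met
8. sanitation violations on record 3 ≤ 3 → met
9. condition 'offers tanning services' does not hold → requirement n/a → met
10. estheticians with active license 4 ≥ 3 → met
Not met: 1, 4, 5

1, 4, 5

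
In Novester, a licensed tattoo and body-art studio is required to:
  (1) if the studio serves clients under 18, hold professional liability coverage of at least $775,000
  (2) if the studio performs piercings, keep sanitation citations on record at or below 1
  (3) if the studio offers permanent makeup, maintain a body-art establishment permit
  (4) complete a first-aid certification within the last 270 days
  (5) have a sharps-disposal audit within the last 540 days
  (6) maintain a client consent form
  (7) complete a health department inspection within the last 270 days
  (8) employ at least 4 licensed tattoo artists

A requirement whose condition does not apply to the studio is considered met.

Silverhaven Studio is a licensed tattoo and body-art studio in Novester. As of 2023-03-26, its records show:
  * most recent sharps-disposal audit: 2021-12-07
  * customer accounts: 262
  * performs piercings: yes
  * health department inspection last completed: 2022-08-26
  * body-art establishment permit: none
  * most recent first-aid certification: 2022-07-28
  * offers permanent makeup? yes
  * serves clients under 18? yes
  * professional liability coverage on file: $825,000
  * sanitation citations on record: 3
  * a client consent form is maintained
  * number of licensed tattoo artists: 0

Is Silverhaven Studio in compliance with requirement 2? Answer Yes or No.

2. condition 'performs piercings' holds; sanitation citations on record 3 > 1 → not met

No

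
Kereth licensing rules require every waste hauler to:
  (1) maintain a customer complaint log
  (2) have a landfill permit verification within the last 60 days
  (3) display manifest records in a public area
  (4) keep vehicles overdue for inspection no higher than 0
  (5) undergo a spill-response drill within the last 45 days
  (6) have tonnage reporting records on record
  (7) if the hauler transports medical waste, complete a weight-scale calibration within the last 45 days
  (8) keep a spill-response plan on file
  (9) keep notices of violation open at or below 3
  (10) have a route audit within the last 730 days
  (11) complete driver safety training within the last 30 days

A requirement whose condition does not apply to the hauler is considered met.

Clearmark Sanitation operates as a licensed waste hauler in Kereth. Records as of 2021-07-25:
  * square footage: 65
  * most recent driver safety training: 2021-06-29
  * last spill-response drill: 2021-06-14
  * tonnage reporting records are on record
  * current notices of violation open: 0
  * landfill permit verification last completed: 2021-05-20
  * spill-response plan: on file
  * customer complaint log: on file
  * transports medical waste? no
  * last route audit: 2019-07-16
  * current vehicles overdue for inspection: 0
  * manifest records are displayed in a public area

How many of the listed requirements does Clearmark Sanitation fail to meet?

2

1. customer complaint log present → met
2. landfill permit verification 66 days ago vs limit 60 → not met
3. manifest records present → met
4. vehicles overdue for inspection 0 ≤ 0 → met
5. spill-response drill 41 days ago vs limit 45 → met
6. tonnage reporting records present → met
7. condition 'transports medical waste' does not hold → requirement n/a → met
8. spill-response plan present → met
9. notices of violation open 0 ≤ 3 → met
10. route audit 740 days ago vs limit 730 → not met
11. driver safety training 26 days ago vs limit 30 → met
Not met: 2 of 11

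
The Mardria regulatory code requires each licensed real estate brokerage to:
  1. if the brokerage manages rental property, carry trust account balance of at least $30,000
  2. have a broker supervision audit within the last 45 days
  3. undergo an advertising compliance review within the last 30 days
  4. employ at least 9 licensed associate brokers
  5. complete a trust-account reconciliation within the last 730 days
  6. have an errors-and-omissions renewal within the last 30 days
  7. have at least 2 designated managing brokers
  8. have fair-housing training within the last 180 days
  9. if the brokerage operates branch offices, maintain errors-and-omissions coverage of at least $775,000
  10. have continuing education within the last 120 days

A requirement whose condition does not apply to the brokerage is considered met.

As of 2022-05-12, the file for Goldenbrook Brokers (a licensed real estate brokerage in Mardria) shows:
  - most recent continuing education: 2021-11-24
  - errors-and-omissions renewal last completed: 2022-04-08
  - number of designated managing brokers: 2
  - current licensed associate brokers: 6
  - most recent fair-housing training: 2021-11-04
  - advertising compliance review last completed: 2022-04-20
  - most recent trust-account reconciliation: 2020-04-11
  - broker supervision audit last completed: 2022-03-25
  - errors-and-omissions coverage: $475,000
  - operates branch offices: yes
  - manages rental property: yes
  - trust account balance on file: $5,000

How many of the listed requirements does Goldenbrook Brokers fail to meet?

8

1. condition 'manages rental property' holds; trust account balance $5,000 < $30,000 → not met
2. broker supervision audit 48 days ago vs limit 45 → not met
3. advertising compliance review 22 days ago vs limit 30 → met
4. licensed associate brokers 6 < 9 → not met
5. trust-account reconciliation 761 days ago vs limit 730 → not met
6. errors-and-omissions renewal 34 days ago vs limit 30 → not met
7. designated managing brokers 2 ≥ 2 → met
8. fair-housing training 189 days ago vs limit 180 → not met
9. condition 'operates branch offices' holds; errors-and-omissions coverage $475,000 < $775,000 → not met
10. continuing education 169 days ago vs limit 120 → not met
Not met: 8 of 10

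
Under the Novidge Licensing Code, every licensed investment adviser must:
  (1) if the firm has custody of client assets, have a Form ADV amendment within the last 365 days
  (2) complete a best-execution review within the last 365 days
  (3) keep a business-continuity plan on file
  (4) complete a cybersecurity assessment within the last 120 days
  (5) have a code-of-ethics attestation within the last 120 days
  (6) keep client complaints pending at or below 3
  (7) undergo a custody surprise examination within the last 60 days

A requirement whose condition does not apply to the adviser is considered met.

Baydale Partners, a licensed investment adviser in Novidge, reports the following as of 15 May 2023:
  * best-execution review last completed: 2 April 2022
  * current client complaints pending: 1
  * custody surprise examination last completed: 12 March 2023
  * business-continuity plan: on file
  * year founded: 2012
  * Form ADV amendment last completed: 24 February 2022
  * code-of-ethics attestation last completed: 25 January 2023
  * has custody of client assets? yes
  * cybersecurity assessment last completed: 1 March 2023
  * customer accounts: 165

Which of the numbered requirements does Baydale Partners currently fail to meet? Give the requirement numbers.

1, 2, 7

1. condition 'has custody of client assets' holds; Form ADV amendment 445 days ago vs limit 365 → not met
2. best-execution review 408 days ago vs limit 365 → not met
3. business-continuity plan present → met
4. cybersecurity assessment 75 days ago vs limit 120 → met
5. code-of-ethics attestation 110 days ago vs limit 120 → met
6. client complaints pending 1 ≤ 3 → met
7. custody surprise examination 64 days ago vs limit 60 → not met
Not met: 1, 2, 7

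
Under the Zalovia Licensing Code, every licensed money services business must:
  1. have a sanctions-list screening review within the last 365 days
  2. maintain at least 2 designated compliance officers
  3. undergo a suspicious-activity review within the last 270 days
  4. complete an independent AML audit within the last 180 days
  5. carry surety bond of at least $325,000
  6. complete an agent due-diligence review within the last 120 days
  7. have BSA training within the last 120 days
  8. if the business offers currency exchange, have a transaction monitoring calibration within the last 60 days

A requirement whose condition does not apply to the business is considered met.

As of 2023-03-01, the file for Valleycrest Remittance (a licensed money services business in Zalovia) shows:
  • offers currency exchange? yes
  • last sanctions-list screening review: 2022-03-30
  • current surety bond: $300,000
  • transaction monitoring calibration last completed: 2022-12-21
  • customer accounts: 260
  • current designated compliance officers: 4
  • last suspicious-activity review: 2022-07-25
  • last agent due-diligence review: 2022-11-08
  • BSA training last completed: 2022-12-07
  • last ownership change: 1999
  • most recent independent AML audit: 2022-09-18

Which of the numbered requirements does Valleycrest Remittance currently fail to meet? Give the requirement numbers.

1. sanctions-list screening review 336 days ago vs limit 365 → met
2. designated compliance officers 4 ≥ 2 → met
3. suspicious-activity review 219 days ago vs limit 270 → met
4. independent AML audit 164 days ago vs limit 180 → met
5. surety bond $300,000 < $325,000 → not met
6. agent due-diligence review 113 days ago vs limit 120 → met
7. BSA training 84 days ago vs limit 120 → met
8. condition 'offers currency exchange' holds; transaction monitoring calibration 70 days ago vs limit 60 → not met
Not met: 5, 8

5, 8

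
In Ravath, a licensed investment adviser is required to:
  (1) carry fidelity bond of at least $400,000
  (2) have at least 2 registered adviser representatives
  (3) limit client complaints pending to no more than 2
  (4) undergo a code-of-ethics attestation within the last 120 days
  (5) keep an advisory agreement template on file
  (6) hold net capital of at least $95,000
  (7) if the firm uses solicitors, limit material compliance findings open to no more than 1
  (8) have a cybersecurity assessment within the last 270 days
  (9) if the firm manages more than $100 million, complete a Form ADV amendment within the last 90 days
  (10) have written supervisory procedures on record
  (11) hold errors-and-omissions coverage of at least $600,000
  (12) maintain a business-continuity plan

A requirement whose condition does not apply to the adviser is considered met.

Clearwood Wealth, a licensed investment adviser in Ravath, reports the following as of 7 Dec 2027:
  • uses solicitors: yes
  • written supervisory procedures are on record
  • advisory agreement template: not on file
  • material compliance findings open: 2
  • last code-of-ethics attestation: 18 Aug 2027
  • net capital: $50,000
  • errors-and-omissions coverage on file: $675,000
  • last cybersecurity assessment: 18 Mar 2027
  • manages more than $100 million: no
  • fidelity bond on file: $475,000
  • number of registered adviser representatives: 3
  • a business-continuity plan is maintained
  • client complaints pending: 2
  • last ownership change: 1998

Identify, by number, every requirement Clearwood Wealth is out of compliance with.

5, 6, 7

1. fidelity bond $475,000 ≥ $400,000 → met
2. registered adviser representatives 3 ≥ 2 → met
3. client complaints pending 2 ≤ 2 → met
4. code-of-ethics attestation 111 days ago vs limit 120 → met
5. advisory agreement template absent → not met
6. net capital $50,000 < $95,000 → not met
7. condition 'uses solicitors' holds; material compliance findings open 2 > 1 → not met
8. cybersecurity assessment 264 days ago vs limit 270 → met
9. condition 'manages more than $100 million' does not hold → requirement n/a → met
10. written supervisory procedures present → met
11. errors-and-omissions coverage $675,000 ≥ $600,000 → met
12. business-continuity plan present → met
Not met: 5, 6, 7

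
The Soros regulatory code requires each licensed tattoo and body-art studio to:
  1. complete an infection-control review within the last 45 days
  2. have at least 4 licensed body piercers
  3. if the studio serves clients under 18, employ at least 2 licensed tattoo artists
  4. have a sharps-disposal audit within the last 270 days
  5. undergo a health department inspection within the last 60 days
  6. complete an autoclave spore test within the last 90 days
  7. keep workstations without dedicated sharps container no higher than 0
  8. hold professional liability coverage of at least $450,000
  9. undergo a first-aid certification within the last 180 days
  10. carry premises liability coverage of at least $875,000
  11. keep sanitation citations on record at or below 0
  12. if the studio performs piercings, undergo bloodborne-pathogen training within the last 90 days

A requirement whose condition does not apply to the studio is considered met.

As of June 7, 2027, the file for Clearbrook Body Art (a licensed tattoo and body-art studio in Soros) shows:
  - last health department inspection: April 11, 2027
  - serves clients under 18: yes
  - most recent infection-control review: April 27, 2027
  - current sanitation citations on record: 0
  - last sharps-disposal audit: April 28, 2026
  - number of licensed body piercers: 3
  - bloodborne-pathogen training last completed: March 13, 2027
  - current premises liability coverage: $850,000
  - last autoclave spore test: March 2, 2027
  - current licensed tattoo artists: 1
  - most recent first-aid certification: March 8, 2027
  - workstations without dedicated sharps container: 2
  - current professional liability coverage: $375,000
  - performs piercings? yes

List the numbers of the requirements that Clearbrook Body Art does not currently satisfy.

1. infection-control review 41 days ago vs limit 45 → met
2. licensed body piercers 3 < 4 → not met
3. condition 'serves clients under 18' holds; licensed tattoo artists 1 < 2 → not met
4. sharps-disposal audit 405 days ago vs limit 270 → not met
5. health department inspection 57 days ago vs limit 60 → met
6. autoclave spore test 97 days ago vs limit 90 → not met
7. workstations without dedicated sharps container 2 > 0 → not met
8. professional liability coverage $375,000 < $450,000 → not met
9. first-aid certification 91 days ago vs limit 180 → met
10. premises liability coverage $850,000 < $875,000 → not met
11. sanitation citations on record 0 ≤ 0 → met
12. condition 'performs piercings' holds; bloodborne-pathogen training 86 days ago vs limit 90 → met
Not met: 2, 3, 4, 6, 7, 8, 10

2, 3, 4, 6, 7, 8, 10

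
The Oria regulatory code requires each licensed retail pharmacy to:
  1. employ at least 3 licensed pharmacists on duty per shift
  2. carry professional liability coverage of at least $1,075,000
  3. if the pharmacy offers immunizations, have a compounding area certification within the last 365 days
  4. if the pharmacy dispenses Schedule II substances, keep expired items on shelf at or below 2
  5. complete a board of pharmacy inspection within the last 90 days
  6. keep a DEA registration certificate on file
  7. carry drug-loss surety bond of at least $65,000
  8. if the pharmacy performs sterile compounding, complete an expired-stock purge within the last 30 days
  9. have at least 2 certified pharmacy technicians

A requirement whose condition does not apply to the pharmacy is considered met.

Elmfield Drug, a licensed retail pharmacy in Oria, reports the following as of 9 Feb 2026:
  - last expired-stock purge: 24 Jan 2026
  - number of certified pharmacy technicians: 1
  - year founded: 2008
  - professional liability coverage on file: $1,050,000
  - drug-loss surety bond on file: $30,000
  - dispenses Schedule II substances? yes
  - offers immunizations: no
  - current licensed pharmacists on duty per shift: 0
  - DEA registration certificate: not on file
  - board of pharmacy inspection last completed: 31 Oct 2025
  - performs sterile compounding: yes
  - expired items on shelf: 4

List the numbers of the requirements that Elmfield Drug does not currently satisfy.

1, 2, 4, 5, 6, 7, 9

1. licensed pharmacists on duty per shift 0 < 3 → not met
2. professional liability coverage $1,050,000 < $1,075,000 → not met
3. condition 'offers immunizations' does not hold → requirement n/a → met
4. condition 'dispenses Schedule II substances' holds; expired items on shelf 4 > 2 → not met
5. board of pharmacy inspection 101 days ago vs limit 90 → not met
6. DEA registration certificate absent → not met
7. drug-loss surety bond $30,000 < $65,000 → not met
8. condition 'performs sterile compounding' holds; expired-stock purge 16 days ago vs limit 30 → met
9. certified pharmacy technicians 1 < 2 → not met
Not met: 1, 2, 4, 5, 6, 7, 9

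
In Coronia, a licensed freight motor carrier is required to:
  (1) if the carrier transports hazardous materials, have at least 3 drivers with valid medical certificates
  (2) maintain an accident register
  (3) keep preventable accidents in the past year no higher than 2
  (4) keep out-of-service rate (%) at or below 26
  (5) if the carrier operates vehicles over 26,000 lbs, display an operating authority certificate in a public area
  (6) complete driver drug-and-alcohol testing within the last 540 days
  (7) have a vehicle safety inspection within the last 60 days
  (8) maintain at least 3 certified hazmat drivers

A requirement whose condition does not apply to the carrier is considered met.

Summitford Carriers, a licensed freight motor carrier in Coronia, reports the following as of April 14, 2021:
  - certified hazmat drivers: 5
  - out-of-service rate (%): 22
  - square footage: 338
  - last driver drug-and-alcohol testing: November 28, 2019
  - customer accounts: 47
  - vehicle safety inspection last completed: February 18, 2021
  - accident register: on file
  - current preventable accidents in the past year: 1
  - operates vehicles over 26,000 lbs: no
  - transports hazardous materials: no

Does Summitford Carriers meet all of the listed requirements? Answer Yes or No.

1. condition 'transports hazardous materials' does not hold → requirement n/a → met
2. accident register present → met
3. preventable accidents in the past year 1 ≤ 2 → met
4. out-of-service rate (%) 22 ≤ 26 → met
5. condition 'operates vehicles over 26,000 lbs' does not hold → requirement n/a → met
6. driver drug-and-alcohol testing 503 days ago vs limit 540 → met
7. vehicle safety inspection 55 days ago vs limit 60 → met
8. certified hazmat drivers 5 ≥ 3 → met
All met.

Yes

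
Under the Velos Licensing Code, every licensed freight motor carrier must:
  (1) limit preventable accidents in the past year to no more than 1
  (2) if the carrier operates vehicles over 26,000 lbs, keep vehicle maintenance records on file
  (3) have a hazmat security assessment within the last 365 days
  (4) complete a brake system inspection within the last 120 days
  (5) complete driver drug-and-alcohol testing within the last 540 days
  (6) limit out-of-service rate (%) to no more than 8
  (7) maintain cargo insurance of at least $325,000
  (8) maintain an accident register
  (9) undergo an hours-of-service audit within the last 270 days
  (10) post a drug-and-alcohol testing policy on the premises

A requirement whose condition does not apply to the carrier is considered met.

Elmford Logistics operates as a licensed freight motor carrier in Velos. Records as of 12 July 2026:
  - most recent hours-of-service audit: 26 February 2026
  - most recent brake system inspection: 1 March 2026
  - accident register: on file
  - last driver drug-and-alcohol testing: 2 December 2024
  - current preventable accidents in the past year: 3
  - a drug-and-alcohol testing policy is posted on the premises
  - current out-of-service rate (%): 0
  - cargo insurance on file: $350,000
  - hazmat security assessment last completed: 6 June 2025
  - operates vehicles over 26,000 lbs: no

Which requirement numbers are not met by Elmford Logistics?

1, 3, 4, 5

1. preventable accidents in the past year 3 > 1 → not met
2. condition 'operates vehicles over 26,000 lbs' does not hold → requirement n/a → met
3. hazmat security assessment 401 days ago vs limit 365 → not met
4. brake system inspection 133 days ago vs limit 120 → not met
5. driver drug-and-alcohol testing 587 days ago vs limit 540 → not met
6. out-of-service rate (%) 0 ≤ 8 → met
7. cargo insurance $350,000 ≥ $325,000 → met
8. accident register present → met
9. hours-of-service audit 136 days ago vs limit 270 → met
10. drug-and-alcohol testing policy present → met
Not met: 1, 3, 4, 5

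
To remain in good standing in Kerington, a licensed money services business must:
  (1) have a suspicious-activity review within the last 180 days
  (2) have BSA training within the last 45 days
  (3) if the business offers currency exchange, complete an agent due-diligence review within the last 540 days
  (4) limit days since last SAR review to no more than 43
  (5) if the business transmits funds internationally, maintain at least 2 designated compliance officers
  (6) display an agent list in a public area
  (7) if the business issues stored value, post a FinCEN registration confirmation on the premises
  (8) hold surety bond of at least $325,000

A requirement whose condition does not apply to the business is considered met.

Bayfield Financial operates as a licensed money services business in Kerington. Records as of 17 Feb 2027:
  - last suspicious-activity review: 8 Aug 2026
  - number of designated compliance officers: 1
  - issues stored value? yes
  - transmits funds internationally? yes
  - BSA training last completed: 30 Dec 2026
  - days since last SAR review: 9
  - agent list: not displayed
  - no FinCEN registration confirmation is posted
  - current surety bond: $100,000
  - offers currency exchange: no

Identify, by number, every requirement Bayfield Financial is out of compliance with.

1, 2, 5, 6, 7, 8

1. suspicious-activity review 193 days ago vs limit 180 → not met
2. BSA training 49 days ago vs limit 45 → not met
3. condition 'offers currency exchange' does not hold → requirement n/a → met
4. days since last SAR review 9 ≤ 43 → met
5. condition 'transmits funds internationally' holds; designated compliance officers 1 < 2 → not met
6. agent list absent → not met
7. condition 'issues stored value' holds; FinCEN registration confirmation absent → not met
8. surety bond $100,000 < $325,000 → not met
Not met: 1, 2, 5, 6, 7, 8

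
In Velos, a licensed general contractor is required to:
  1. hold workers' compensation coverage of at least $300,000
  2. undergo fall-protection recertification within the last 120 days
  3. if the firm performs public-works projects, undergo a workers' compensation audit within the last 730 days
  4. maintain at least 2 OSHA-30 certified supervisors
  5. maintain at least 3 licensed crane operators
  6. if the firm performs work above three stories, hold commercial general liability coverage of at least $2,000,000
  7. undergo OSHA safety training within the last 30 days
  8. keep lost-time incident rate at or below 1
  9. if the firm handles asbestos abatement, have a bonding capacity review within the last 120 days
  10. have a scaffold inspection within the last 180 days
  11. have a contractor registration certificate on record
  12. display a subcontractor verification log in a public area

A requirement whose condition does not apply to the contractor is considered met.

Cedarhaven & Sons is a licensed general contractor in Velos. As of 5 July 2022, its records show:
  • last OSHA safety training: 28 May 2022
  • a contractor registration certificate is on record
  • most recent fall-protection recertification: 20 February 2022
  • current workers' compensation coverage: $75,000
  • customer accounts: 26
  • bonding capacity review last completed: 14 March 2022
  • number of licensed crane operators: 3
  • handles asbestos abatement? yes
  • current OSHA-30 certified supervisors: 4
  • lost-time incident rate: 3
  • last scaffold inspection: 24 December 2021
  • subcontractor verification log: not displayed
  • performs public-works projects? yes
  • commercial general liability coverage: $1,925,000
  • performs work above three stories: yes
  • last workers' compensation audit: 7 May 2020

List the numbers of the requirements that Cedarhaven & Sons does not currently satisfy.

1, 2, 3, 6, 7, 8, 10, 12

1. workers' compensation coverage $75,000 < $300,000 → not met
2. fall-protection recertification 135 days ago vs limit 120 → not met
3. condition 'performs public-works projects' holds; workers' compensation audit 789 days ago vs limit 730 → not met
4. OSHA-30 certified supervisors 4 ≥ 2 → met
5. licensed crane operators 3 ≥ 3 → met
6. condition 'performs work above three stories' holds; commercial general liability coverage $1,925,000 < $2,000,000 → not met
7. OSHA safety training 38 days ago vs limit 30 → not met
8. lost-time incident rate 3 > 1 → not met
9. condition 'handles asbestos abatement' holds; bonding capacity review 113 days ago vs limit 120 → met
10. scaffold inspection 193 days ago vs limit 180 → not met
11. contractor registration certificate present → met
12. subcontractor verification log absent → not met
Not met: 1, 2, 3, 6, 7, 8, 10, 12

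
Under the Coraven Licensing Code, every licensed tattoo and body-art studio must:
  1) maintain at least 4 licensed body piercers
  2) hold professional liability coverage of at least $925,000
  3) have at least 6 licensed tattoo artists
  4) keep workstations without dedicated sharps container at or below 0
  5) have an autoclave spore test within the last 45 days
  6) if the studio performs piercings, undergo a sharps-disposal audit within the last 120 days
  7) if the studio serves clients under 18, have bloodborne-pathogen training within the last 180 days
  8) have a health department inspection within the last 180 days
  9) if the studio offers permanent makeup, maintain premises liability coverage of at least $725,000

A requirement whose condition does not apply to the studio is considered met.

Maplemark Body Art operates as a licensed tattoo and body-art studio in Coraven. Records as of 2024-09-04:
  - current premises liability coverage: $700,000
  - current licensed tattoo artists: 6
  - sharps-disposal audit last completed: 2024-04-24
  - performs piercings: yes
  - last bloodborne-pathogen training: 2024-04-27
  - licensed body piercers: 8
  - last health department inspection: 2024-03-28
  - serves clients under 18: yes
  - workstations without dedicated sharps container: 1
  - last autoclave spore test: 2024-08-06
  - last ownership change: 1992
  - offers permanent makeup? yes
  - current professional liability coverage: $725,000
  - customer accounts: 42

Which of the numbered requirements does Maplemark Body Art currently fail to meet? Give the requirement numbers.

1. licensed body piercers 8 ≥ 4 → met
2. professional liability coverage $725,000 < $925,000 → not met
3. licensed tattoo artists 6 ≥ 6 → met
4. workstations without dedicated sharps container 1 > 0 → not met
5. autoclave spore test 29 days ago vs limit 45 → met
6. condition 'performs piercings' holds; sharps-disposal audit 133 days ago vs limit 120 → not met
7. condition 'serves clients under 18' holds; bloodborne-pathogen training 130 days ago vs limit 180 → met
8. health department inspection 160 days ago vs limit 180 → met
9. condition 'offers permanent makeup' holds; premises liability coverage $700,000 < $725,000 → not met
Not met: 2, 4, 6, 9

2, 4, 6, 9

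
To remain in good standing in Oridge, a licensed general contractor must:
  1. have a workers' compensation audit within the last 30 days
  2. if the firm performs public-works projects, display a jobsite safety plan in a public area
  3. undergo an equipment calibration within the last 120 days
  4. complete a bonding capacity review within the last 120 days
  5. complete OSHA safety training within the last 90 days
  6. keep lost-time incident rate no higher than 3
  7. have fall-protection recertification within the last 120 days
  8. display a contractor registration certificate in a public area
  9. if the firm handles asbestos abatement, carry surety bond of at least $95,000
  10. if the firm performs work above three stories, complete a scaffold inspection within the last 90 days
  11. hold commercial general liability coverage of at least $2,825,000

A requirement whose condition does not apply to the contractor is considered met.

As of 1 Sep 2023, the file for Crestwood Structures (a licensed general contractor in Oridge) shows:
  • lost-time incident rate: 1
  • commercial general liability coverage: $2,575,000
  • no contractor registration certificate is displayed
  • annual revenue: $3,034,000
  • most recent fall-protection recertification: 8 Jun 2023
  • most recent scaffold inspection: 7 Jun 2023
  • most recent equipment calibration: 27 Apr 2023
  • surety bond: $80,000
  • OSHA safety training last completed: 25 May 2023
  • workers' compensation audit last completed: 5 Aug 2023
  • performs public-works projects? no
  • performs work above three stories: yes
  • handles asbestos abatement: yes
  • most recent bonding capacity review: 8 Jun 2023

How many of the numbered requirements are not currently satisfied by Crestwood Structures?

1. workers' compensation audit 27 days ago vs limit 30 → met
2. condition 'performs public-works projects' does not hold → requirement n/a → met
3. equipment calibration 127 days ago vs limit 120 → not met
4. bonding capacity review 85 days ago vs limit 120 → met
5. OSHA safety training 99 days ago vs limit 90 → not met
6. lost-time incident rate 1 ≤ 3 → met
7. fall-protection recertification 85 days ago vs limit 120 → met
8. contractor registration certificate absent → not met
9. condition 'handles asbestos abatement' holds; surety bond $80,000 < $95,000 → not met
10. condition 'performs work above three stories' holds; scaffold inspection 86 days ago vs limit 90 → met
11. commercial general liability coverage $2,575,000 < $2,825,000 → not met
Not met: 5 of 11

5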